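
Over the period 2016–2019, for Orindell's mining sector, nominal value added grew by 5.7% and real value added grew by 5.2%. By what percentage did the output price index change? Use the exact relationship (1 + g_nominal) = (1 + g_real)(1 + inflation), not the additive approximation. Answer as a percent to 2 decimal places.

0.48%

(1 + g_nom) = (1 + g_real)(1 + π), so π = 1.0570 / 1.0520 − 1 = 0.00475.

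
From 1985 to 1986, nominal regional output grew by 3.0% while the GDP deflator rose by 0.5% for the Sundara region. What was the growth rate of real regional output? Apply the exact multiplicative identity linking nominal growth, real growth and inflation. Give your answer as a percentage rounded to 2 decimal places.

2.49%

(1 + g_nom) = (1 + g_real)(1 + π), so g_real = 1.0300 / 1.0050 − 1 = 0.02488.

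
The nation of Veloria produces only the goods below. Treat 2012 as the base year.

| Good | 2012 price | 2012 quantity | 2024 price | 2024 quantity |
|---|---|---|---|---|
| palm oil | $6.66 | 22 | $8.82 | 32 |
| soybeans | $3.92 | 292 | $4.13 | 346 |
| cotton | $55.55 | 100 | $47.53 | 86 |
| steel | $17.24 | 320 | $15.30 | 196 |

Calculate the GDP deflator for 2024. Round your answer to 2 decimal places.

90.46

Nominal GDP 2024 = 8.82·32 + 4.13·346 + 47.53·86 + 15.30·196 = 8797.60.
Real GDP 2024 (at 2012 prices) = 6.66·32 + 3.92·346 + 55.55·86 + 17.24·196 = 9725.78.
Deflator = Nominal/Real × 100 = 8797.60/9725.78 × 100 = 90.456.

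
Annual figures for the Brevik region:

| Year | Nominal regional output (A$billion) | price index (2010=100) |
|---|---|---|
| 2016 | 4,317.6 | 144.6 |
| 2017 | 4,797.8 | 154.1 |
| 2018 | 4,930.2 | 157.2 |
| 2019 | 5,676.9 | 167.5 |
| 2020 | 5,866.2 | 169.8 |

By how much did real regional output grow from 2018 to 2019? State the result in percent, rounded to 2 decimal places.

Real regional output 2018 = 4930.2/1.572 = 3136.26.
Real regional output 2019 = 5676.9/1.675 = 3389.19.
Change = 3389.19/3136.26 − 1 = 0.0806.

8.06%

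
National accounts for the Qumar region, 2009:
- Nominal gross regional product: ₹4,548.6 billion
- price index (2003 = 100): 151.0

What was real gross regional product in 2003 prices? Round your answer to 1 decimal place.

Real gross regional product = Nominal / (price index/100) = 4548.6 / 1.510 = 3012.32.

₹3,012.3 billion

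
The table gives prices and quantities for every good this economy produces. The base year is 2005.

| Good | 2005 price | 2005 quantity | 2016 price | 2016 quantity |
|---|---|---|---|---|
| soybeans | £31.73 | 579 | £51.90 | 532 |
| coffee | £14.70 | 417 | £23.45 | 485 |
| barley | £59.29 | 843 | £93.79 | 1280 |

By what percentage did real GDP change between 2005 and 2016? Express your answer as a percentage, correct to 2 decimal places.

Real GDP 2005 = Nominal GDP 2005 = 31.73·579 + 14.70·417 + 59.29·843 = 74483.04.
Real GDP 2016 (at 2005 prices) = 31.73·532 + 14.70·485 + 59.29·1280 = 99901.06.
Real growth = 99901.06/74483.04 − 1 = 0.3413.

34.13%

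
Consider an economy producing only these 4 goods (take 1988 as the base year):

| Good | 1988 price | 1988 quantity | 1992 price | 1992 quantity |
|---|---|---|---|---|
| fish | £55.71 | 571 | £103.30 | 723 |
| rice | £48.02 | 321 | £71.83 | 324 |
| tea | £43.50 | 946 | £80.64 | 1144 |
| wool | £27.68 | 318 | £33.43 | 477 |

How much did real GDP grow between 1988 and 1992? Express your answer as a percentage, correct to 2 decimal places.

22.25%

Real GDP 1988 = Nominal GDP 1988 = 55.71·571 + 48.02·321 + 43.50·946 + 27.68·318 = 97178.07.
Real GDP 1992 (at 1988 prices) = 55.71·723 + 48.02·324 + 43.50·1144 + 27.68·477 = 118804.17.
Real growth = 118804.17/97178.07 − 1 = 0.2225.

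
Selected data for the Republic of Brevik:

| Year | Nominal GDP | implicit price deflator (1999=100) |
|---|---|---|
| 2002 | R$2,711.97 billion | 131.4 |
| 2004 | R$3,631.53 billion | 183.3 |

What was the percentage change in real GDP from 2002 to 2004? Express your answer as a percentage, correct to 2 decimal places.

-4.01%

Real GDP 2002 = 2711.97 / 1.314 = 2063.90.
Real GDP 2004 = 3631.53 / 1.833 = 1981.19.
Real growth = 1981.19 / 2063.90 − 1 = -0.0401.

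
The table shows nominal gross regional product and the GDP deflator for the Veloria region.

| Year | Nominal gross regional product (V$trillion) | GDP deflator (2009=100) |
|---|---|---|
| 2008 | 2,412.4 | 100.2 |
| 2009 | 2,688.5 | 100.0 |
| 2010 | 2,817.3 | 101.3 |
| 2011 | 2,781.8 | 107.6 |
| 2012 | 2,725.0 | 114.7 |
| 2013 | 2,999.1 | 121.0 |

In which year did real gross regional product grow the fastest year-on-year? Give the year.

2009: real = 2688.5/1.000 = 2688.50; growth vs 2008 (2407.58) = 11.67%.
2010: real = 2817.3/1.013 = 2781.15; growth vs 2009 (2688.50) = 3.45%.
2011: real = 2781.8/1.076 = 2585.32; growth vs 2010 (2781.15) = -7.04%.
2012: real = 2725.0/1.147 = 2375.76; growth vs 2011 (2585.32) = -8.11%.
2013: real = 2999.1/1.210 = 2478.60; growth vs 2012 (2375.76) = 4.33%.

2009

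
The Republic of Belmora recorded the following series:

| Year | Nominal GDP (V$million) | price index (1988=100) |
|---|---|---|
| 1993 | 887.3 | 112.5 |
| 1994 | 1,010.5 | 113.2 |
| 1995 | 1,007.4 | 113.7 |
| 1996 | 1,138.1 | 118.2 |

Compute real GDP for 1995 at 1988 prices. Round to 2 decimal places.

V$886.02 million

Real GDP 1995 = 1007.4 / 1.137 = 886.02.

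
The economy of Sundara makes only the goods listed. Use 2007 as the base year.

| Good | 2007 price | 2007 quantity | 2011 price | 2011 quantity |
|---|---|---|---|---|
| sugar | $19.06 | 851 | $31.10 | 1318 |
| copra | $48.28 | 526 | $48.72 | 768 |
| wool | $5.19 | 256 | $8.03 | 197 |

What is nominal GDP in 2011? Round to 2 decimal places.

$79988.67

Nominal GDP 2011 = Σ (p_2011 × q_2011) = 31.10·1318 + 48.72·768 + 8.03·197 = 79988.67.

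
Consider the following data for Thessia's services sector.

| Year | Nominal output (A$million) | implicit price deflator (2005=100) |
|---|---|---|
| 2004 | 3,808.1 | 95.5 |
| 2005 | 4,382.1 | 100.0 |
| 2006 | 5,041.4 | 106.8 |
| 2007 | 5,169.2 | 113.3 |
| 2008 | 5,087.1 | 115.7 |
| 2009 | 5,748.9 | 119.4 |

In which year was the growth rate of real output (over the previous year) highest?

2005: real = 4382.1/1.000 = 4382.10; growth vs 2004 (3987.54) = 9.89%.
2006: real = 5041.4/1.068 = 4720.41; growth vs 2005 (4382.10) = 7.72%.
2007: real = 5169.2/1.133 = 4562.40; growth vs 2006 (4720.41) = -3.35%.
2008: real = 5087.1/1.157 = 4396.80; growth vs 2007 (4562.40) = -3.63%.
2009: real = 5748.9/1.194 = 4814.82; growth vs 2008 (4396.80) = 9.51%.

2005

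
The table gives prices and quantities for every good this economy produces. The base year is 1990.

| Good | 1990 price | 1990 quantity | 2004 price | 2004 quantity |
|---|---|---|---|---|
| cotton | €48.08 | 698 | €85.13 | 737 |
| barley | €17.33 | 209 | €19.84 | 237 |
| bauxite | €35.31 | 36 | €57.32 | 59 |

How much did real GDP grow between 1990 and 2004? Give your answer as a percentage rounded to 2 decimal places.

Real GDP 1990 = Nominal GDP 1990 = 48.08·698 + 17.33·209 + 35.31·36 = 38452.97.
Real GDP 2004 (at 1990 prices) = 48.08·737 + 17.33·237 + 35.31·59 = 41625.46.
Real growth = 41625.46/38452.97 − 1 = 0.0825.

8.25%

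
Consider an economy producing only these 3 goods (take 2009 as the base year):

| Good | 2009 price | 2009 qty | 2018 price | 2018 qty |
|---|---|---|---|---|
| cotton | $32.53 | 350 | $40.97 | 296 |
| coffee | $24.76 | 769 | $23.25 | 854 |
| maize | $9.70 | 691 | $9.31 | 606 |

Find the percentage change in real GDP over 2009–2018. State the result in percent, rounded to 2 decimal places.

Real GDP 2009 = Nominal GDP 2009 = 32.53·350 + 24.76·769 + 9.70·691 = 37128.64.
Real GDP 2018 (at 2009 prices) = 32.53·296 + 24.76·854 + 9.70·606 = 36652.12.
Real growth = 36652.12/37128.64 − 1 = -0.0128.

-1.28%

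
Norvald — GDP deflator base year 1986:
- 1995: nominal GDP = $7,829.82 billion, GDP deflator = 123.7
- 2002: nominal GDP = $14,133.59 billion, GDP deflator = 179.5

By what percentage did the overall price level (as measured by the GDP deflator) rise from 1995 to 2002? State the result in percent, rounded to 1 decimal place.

45.1%

Price-level change = 179.5 / 123.7 − 1 = 0.4511.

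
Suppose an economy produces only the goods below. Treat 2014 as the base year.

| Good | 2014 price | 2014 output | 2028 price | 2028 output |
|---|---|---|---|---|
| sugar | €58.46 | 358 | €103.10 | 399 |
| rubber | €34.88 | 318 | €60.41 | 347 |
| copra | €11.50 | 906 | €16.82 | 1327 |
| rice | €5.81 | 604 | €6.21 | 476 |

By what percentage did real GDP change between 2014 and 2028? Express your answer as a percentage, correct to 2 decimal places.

Real GDP 2014 = Nominal GDP 2014 = 58.46·358 + 34.88·318 + 11.50·906 + 5.81·604 = 45948.76.
Real GDP 2028 (at 2014 prices) = 58.46·399 + 34.88·347 + 11.50·1327 + 5.81·476 = 53454.96.
Real growth = 53454.96/45948.76 − 1 = 0.1634.

16.34%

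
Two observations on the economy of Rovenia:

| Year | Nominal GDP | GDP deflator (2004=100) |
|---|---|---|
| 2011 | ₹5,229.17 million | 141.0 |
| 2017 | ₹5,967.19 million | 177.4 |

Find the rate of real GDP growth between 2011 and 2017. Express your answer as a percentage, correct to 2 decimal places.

-9.30%

Deflate each year: 2011 → 5229.17/1.410 = 3708.63; 2017 → 5967.19/1.774 = 3363.69.
So real GDP changed by 3363.69/3708.63 − 1 = -0.0930, i.e. -9.30%.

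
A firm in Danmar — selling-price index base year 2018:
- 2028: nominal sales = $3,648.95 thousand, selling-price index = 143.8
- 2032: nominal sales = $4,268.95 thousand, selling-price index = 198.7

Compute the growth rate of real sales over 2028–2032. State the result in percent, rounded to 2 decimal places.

-15.33%

Real sales 2028 = 3648.95 / 1.438 = 2537.52.
Real sales 2032 = 4268.95 / 1.987 = 2148.44.
Real growth = 2148.44 / 2537.52 − 1 = -0.1533.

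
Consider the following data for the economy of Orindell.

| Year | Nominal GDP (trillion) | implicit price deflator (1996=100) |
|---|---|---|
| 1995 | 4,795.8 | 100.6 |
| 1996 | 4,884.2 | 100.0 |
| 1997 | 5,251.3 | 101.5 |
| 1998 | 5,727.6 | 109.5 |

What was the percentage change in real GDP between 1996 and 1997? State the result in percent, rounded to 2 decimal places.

Real GDP 1996 = 4884.2/1.000 = 4884.20.
Real GDP 1997 = 5251.3/1.015 = 5173.69.
Change = 5173.69/4884.20 − 1 = 0.0593.

5.93%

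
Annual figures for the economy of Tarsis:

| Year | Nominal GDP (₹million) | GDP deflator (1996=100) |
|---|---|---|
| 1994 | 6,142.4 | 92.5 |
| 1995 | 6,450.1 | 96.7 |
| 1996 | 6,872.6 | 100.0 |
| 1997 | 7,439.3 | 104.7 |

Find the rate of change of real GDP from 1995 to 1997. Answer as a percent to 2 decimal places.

Real GDP 1995 = 6450.1/0.967 = 6670.22.
Real GDP 1997 = 7439.3/1.047 = 7105.35.
Change = 7105.35/6670.22 − 1 = 0.0652.

6.52%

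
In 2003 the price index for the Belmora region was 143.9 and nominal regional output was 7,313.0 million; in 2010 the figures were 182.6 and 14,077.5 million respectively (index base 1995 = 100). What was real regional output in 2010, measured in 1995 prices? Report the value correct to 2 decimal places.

7,709.47 million

Real regional output = Nominal / (price index/100) = 14077.5 / 1.826 = 7709.47.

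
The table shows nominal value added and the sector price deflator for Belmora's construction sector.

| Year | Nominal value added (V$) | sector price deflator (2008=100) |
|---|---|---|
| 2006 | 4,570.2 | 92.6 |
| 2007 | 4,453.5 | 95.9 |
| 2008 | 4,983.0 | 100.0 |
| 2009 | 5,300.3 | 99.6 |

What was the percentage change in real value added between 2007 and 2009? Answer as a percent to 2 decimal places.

Real value added 2007 = 4453.5/0.959 = 4643.90.
Real value added 2009 = 5300.3/0.996 = 5321.59.
Change = 5321.59/4643.90 − 1 = 0.1459.

14.59%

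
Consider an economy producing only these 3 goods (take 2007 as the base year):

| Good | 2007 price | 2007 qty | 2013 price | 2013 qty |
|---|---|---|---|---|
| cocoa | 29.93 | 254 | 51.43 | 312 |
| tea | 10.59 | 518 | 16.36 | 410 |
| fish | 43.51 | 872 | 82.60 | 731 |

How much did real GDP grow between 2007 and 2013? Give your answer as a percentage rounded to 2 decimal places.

Real GDP 2007 = Nominal GDP 2007 = 29.93·254 + 10.59·518 + 43.51·872 = 51028.56.
Real GDP 2013 (at 2007 prices) = 29.93·312 + 10.59·410 + 43.51·731 = 45485.87.
Real growth = 45485.87/51028.56 − 1 = -0.1086.

-10.86%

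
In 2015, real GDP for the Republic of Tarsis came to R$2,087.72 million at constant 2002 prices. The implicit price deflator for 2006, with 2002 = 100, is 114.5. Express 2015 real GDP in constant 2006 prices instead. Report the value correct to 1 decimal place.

R$2,390.4 million

Real GDP in 2006 prices = Real GDP in 2002 prices × (P_2006/P_2002) = 2087.72 × 1.145 = 2390.44.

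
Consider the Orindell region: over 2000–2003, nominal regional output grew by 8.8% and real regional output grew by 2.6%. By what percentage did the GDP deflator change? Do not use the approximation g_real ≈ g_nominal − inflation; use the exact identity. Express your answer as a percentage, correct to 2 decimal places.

(1 + g_nom) = (1 + g_real)(1 + π), so π = 1.0880 / 1.0260 − 1 = 0.06043.

6.04%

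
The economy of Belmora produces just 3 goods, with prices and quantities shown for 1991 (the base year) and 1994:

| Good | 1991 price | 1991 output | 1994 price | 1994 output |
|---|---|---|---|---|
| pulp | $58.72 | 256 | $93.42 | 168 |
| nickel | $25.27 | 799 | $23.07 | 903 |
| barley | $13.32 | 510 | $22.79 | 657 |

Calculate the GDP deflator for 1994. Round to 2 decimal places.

124.29

Nominal GDP 1994 = 93.42·168 + 23.07·903 + 22.79·657 = 51499.80.
Real GDP 1994 (at 1991 prices) = 58.72·168 + 25.27·903 + 13.32·657 = 41435.01.
Deflator = Nominal/Real × 100 = 51499.80/41435.01 × 100 = 124.291.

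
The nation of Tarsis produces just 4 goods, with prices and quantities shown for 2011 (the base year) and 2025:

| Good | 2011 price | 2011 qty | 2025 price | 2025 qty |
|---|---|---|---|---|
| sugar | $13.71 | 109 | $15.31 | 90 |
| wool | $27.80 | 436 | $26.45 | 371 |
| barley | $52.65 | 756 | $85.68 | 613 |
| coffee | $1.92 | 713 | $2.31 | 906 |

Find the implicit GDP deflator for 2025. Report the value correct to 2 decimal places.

144.43

Nominal GDP 2025 = 15.31·90 + 26.45·371 + 85.68·613 + 2.31·906 = 65805.55.
Real GDP 2025 (at 2011 prices) = 13.71·90 + 27.80·371 + 52.65·613 + 1.92·906 = 45561.67.
Deflator = Nominal/Real × 100 = 65805.55/45561.67 × 100 = 144.432.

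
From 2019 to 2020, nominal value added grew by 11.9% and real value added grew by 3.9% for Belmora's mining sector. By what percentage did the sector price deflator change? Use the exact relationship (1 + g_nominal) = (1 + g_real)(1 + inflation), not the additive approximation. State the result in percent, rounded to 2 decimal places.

7.70%

(1 + g_nom) = (1 + g_real)(1 + π), so π = 1.1190 / 1.0390 − 1 = 0.07700.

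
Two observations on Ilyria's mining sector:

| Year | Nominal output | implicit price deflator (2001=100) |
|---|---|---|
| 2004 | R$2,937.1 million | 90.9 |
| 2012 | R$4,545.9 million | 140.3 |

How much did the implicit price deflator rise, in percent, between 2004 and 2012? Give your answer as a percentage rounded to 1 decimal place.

54.3%

Price-level change = 140.3 / 90.9 − 1 = 0.5435.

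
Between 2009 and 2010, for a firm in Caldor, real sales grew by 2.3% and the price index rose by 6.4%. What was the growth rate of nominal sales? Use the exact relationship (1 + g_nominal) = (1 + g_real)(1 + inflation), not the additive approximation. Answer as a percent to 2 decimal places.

8.85%

(1 + g_nom) = (1 + g_real)(1 + π) = 1.0230 × 1.0640 = 1.08847.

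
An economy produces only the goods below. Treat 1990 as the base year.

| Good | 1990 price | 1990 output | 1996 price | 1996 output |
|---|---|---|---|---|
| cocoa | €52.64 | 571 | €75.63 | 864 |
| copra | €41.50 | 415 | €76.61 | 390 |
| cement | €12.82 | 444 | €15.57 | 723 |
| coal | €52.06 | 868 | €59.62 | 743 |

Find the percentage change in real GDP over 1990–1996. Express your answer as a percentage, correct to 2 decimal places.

11.67%

Real GDP 1990 = Nominal GDP 1990 = 52.64·571 + 41.50·415 + 12.82·444 + 52.06·868 = 98160.10.
Real GDP 1996 (at 1990 prices) = 52.64·864 + 41.50·390 + 12.82·723 + 52.06·743 = 109615.40.
Real growth = 109615.40/98160.10 − 1 = 0.1167.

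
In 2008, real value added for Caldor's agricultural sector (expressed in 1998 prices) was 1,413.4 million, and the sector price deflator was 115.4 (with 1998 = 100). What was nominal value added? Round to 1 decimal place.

1,631.1 million

Nominal value added = Real × (sector price deflator/100) = 1413.4 × 1.154 = 1631.06.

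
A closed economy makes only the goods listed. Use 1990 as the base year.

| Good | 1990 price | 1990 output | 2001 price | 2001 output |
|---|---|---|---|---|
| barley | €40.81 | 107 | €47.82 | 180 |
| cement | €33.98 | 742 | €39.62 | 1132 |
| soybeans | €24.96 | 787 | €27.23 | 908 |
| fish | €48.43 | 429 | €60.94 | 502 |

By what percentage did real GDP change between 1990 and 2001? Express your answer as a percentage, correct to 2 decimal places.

32.55%

Real GDP 1990 = Nominal GDP 1990 = 40.81·107 + 33.98·742 + 24.96·787 + 48.43·429 = 69999.82.
Real GDP 2001 (at 1990 prices) = 40.81·180 + 33.98·1132 + 24.96·908 + 48.43·502 = 92786.70.
Real growth = 92786.70/69999.82 − 1 = 0.3255.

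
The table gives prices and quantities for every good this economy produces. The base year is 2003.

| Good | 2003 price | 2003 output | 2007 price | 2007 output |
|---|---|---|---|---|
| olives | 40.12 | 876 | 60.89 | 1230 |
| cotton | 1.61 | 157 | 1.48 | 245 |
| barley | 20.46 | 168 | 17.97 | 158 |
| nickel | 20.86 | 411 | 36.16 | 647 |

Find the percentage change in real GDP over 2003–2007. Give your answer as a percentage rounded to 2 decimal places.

Real GDP 2003 = Nominal GDP 2003 = 40.12·876 + 1.61·157 + 20.46·168 + 20.86·411 = 47408.63.
Real GDP 2007 (at 2003 prices) = 40.12·1230 + 1.61·245 + 20.46·158 + 20.86·647 = 66471.15.
Real growth = 66471.15/47408.63 − 1 = 0.4021.

40.21%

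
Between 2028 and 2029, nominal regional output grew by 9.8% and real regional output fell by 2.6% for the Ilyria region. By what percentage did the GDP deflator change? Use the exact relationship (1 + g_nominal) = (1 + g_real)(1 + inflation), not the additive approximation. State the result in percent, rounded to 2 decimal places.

(1 + g_nom) = (1 + g_real)(1 + π), so π = 1.0980 / 0.9740 − 1 = 0.12731.

12.73%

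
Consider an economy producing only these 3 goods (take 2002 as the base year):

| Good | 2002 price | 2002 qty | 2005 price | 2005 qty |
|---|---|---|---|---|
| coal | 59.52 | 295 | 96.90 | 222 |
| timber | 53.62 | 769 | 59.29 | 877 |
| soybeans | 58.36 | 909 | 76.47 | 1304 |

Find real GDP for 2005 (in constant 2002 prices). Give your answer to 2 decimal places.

136339.62

Real GDP 2005 = Σ (p_2002 × q_2005) = 59.52·222 + 53.62·877 + 58.36·1304 = 136339.62.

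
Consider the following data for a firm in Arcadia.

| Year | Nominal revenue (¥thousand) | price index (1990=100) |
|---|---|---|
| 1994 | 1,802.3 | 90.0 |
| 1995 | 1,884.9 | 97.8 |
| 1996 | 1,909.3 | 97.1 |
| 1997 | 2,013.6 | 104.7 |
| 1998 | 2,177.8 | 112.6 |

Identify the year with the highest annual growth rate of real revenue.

1996

1995: real = 1884.9/0.978 = 1927.30; growth vs 1994 (2002.56) = -3.76%.
1996: real = 1909.3/0.971 = 1966.32; growth vs 1995 (1927.30) = 2.02%.
1997: real = 2013.6/1.047 = 1923.21; growth vs 1996 (1966.32) = -2.19%.
1998: real = 2177.8/1.126 = 1934.10; growth vs 1997 (1923.21) = 0.57%.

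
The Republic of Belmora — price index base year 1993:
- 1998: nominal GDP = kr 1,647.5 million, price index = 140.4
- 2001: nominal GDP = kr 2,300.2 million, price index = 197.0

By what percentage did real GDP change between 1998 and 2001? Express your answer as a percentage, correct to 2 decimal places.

-0.50%

Deflate each year: 1998 → 1647.5/1.404 = 1173.43; 2001 → 2300.2/1.970 = 1167.61.
So real GDP changed by 1167.61/1173.43 − 1 = -0.0050, i.e. -0.50%.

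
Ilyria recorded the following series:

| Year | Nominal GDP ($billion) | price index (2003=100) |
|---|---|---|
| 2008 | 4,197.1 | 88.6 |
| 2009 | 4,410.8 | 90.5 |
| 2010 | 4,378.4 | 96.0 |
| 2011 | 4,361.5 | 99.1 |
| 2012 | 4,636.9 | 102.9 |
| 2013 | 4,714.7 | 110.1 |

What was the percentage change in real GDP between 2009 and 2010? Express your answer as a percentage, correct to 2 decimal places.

Real GDP 2009 = 4410.8/0.905 = 4873.81.
Real GDP 2010 = 4378.4/0.960 = 4560.83.
Change = 4560.83/4873.81 − 1 = -0.0642.

-6.42%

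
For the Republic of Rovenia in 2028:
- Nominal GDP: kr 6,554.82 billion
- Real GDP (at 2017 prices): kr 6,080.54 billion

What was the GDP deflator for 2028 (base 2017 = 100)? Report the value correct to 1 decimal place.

GDP deflator = (Nominal / Real) × 100 = 6554.82 / 6080.54 × 100 = 107.80.

107.8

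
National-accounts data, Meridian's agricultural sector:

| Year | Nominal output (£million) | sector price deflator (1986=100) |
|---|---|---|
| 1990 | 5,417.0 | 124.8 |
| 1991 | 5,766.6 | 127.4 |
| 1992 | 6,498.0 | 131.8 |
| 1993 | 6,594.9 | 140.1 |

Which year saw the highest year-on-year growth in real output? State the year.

1992

1991: real = 5766.6/1.274 = 4526.37; growth vs 1990 (4340.54) = 4.28%.
1992: real = 6498.0/1.318 = 4930.20; growth vs 1991 (4526.37) = 8.92%.
1993: real = 6594.9/1.401 = 4707.28; growth vs 1992 (4930.20) = -4.52%.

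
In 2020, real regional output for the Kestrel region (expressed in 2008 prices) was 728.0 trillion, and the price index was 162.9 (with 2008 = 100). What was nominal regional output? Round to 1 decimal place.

Nominal regional output = Real × (price index/100) = 728.0 × 1.629 = 1185.91.

1,185.9 trillion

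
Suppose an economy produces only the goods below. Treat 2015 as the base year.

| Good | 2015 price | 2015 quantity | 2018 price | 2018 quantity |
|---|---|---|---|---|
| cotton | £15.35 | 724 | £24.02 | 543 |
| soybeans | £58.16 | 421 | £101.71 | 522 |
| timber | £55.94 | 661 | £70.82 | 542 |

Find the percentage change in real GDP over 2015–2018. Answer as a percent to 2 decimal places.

Real GDP 2015 = Nominal GDP 2015 = 15.35·724 + 58.16·421 + 55.94·661 = 72575.10.
Real GDP 2018 (at 2015 prices) = 15.35·543 + 58.16·522 + 55.94·542 = 69014.05.
Real growth = 69014.05/72575.10 − 1 = -0.0491.

-4.91%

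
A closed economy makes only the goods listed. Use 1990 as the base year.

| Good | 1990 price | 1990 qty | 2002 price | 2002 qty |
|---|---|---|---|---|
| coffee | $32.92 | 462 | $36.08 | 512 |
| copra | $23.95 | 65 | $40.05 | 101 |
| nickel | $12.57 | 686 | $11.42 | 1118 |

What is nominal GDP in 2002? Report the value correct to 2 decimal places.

$35285.57

Nominal GDP 2002 = Σ (p_2002 × q_2002) = 36.08·512 + 40.05·101 + 11.42·1118 = 35285.57.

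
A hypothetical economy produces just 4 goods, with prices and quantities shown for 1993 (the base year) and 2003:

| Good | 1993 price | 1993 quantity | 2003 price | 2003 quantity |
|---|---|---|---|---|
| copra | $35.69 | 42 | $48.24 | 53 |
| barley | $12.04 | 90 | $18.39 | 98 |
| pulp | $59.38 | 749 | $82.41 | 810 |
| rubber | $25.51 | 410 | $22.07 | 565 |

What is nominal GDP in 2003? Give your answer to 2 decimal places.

$83580.59

Nominal GDP 2003 = Σ (p_2003 × q_2003) = 48.24·53 + 18.39·98 + 82.41·810 + 22.07·565 = 83580.59.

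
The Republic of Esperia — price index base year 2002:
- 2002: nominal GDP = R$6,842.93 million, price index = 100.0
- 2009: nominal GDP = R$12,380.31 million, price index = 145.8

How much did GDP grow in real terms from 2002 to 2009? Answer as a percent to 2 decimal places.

24.09%

Deflate each year: 2002 → 6842.93/1.000 = 6842.93; 2009 → 12380.31/1.458 = 8491.30.
So real GDP changed by 8491.30/6842.93 − 1 = 0.2409, i.e. 24.09%.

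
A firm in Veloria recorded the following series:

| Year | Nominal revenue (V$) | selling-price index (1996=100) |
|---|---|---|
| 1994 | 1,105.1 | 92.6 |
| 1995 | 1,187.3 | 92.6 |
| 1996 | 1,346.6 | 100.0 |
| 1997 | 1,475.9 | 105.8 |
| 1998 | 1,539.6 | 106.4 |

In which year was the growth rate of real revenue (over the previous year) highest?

1995: real = 1187.3/0.926 = 1282.18; growth vs 1994 (1193.41) = 7.44%.
1996: real = 1346.6/1.000 = 1346.60; growth vs 1995 (1282.18) = 5.02%.
1997: real = 1475.9/1.058 = 1394.99; growth vs 1996 (1346.60) = 3.59%.
1998: real = 1539.6/1.064 = 1446.99; growth vs 1997 (1394.99) = 3.73%.

1995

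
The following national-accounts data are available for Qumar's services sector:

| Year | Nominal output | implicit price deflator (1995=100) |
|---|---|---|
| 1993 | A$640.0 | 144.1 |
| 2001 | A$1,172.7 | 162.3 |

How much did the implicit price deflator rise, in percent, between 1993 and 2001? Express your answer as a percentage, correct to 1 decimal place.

Price-level change = 162.3 / 144.1 − 1 = 0.1263.

12.6%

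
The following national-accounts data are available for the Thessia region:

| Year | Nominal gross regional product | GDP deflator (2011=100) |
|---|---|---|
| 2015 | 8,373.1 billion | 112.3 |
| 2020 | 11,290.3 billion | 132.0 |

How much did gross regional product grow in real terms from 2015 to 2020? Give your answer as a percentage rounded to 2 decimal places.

Real gross regional product 2015 = 8373.1 / 1.123 = 7456.01.
Real gross regional product 2020 = 11290.3 / 1.320 = 8553.26.
Real growth = 8553.26 / 7456.01 − 1 = 0.1472.

14.72%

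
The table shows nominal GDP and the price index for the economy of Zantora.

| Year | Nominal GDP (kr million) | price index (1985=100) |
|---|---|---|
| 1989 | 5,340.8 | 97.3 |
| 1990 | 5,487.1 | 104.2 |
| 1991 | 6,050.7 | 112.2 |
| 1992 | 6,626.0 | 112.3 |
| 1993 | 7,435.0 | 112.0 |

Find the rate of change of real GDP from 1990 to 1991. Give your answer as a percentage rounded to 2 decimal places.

2.41%

Real GDP 1990 = 5487.1/1.042 = 5265.93.
Real GDP 1991 = 6050.7/1.122 = 5392.78.
Change = 5392.78/5265.93 − 1 = 0.0241.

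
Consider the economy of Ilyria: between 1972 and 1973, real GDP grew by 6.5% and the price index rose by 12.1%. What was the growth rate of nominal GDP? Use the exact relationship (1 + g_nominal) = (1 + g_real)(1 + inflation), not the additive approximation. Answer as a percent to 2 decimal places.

19.39%

(1 + g_nom) = (1 + g_real)(1 + π) = 1.0650 × 1.1210 = 1.19387.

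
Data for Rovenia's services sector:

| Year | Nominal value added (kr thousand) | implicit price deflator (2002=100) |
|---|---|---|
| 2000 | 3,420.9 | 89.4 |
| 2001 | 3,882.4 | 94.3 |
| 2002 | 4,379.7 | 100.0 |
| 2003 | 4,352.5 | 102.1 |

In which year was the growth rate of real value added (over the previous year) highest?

2001

2001: real = 3882.4/0.943 = 4117.07; growth vs 2000 (3826.51) = 7.59%.
2002: real = 4379.7/1.000 = 4379.70; growth vs 2001 (4117.07) = 6.38%.
2003: real = 4352.5/1.021 = 4262.98; growth vs 2002 (4379.70) = -2.67%.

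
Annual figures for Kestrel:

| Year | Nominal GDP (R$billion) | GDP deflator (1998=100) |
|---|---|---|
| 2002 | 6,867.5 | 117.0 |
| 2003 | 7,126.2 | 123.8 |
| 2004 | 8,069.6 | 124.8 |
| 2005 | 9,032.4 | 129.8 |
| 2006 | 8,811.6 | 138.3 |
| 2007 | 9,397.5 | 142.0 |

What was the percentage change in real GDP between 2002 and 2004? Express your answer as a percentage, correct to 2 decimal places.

10.16%

Real GDP 2002 = 6867.5/1.170 = 5869.66.
Real GDP 2004 = 8069.6/1.248 = 6466.03.
Change = 6466.03/5869.66 − 1 = 0.1016.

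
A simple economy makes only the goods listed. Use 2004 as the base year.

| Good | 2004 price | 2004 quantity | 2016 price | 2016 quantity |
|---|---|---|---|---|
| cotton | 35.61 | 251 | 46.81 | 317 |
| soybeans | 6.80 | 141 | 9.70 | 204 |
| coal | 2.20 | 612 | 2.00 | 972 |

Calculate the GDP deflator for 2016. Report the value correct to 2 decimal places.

Nominal GDP 2016 = 46.81·317 + 9.70·204 + 2.00·972 = 18761.57.
Real GDP 2016 (at 2004 prices) = 35.61·317 + 6.80·204 + 2.20·972 = 14813.97.
Deflator = Nominal/Real × 100 = 18761.57/14813.97 × 100 = 126.648.

126.65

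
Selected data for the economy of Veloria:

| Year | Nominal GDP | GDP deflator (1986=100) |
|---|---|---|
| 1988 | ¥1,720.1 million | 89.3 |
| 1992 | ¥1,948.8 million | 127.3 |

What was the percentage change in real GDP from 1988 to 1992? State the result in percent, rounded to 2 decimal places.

Real GDP 1988 = 1720.1 / 0.893 = 1926.20.
Real GDP 1992 = 1948.8 / 1.273 = 1530.87.
Real growth = 1530.87 / 1926.20 − 1 = -0.2052.

-20.52%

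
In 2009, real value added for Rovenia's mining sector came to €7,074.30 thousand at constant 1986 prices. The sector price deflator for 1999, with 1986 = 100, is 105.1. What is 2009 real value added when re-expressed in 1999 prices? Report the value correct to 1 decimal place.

€7,435.1 thousand

Real value added in 1999 prices = Real value added in 1986 prices × (P_1999/P_1986) = 7074.30 × 1.051 = 7435.09.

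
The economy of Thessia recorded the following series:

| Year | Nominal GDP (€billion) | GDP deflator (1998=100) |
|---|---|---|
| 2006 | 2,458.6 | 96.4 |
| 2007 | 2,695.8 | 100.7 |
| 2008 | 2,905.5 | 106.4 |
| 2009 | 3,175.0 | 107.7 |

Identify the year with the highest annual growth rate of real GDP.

2009

2007: real = 2695.8/1.007 = 2677.06; growth vs 2006 (2550.41) = 4.97%.
2008: real = 2905.5/1.064 = 2730.73; growth vs 2007 (2677.06) = 2.00%.
2009: real = 3175.0/1.077 = 2948.00; growth vs 2008 (2730.73) = 7.96%.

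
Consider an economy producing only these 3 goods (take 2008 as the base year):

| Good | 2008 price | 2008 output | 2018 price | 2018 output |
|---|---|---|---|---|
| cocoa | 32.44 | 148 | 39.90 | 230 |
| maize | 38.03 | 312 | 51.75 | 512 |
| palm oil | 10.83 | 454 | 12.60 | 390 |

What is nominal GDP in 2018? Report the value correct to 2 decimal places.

Nominal GDP 2018 = Σ (p_2018 × q_2018) = 39.90·230 + 51.75·512 + 12.60·390 = 40587.00.

40587.00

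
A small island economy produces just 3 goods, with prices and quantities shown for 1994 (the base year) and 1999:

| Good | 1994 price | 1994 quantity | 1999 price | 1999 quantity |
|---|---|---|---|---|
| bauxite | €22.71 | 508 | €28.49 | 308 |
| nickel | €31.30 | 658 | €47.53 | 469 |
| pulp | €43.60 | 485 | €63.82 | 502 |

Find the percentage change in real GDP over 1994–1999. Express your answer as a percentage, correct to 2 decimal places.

-18.24%

Real GDP 1994 = Nominal GDP 1994 = 22.71·508 + 31.30·658 + 43.60·485 = 53278.08.
Real GDP 1999 (at 1994 prices) = 22.71·308 + 31.30·469 + 43.60·502 = 43561.58.
Real growth = 43561.58/53278.08 − 1 = -0.1824.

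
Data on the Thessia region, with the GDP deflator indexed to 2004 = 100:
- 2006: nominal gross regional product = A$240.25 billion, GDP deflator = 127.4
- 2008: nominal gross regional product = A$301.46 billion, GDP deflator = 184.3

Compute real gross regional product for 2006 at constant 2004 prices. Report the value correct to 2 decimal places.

A$188.58 billion

Real gross regional product = Nominal / (GDP deflator/100) = 240.25 / 1.274 = 188.58.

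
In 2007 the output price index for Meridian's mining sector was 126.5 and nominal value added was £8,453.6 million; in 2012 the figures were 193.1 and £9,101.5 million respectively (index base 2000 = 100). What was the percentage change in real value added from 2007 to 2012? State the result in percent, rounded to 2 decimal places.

-29.47%

Real value added 2007 = 8453.6 / 1.265 = 6682.69.
Real value added 2012 = 9101.5 / 1.931 = 4713.36.
Real growth = 4713.36 / 6682.69 − 1 = -0.2947.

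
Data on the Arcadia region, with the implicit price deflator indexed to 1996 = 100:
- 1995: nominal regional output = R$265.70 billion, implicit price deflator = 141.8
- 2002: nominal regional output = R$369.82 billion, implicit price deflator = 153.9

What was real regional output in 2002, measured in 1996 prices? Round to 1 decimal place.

R$240.3 billion

Real regional output = Nominal / (implicit price deflator/100) = 369.82 / 1.539 = 240.30.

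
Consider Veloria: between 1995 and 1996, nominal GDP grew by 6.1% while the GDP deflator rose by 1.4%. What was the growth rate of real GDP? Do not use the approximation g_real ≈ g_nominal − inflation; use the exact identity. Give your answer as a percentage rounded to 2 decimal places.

4.64%

(1 + g_nom) = (1 + g_real)(1 + π), so g_real = 1.0610 / 1.0140 − 1 = 0.04635.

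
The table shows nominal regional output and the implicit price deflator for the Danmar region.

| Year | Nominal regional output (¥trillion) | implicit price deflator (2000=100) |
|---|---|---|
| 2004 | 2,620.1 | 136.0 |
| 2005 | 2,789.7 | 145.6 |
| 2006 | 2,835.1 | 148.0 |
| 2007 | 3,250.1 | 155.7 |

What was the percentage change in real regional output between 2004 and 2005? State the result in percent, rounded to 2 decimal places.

-0.55%

Real regional output 2004 = 2620.1/1.360 = 1926.54.
Real regional output 2005 = 2789.7/1.456 = 1916.00.
Change = 1916.00/1926.54 − 1 = -0.0055.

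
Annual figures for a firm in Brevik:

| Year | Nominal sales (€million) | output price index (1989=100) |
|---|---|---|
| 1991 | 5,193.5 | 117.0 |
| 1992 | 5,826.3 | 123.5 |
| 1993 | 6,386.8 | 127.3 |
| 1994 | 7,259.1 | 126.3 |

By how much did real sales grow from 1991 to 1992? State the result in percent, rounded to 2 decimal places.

Real sales 1991 = 5193.5/1.170 = 4438.89.
Real sales 1992 = 5826.3/1.235 = 4717.65.
Change = 4717.65/4438.89 − 1 = 0.0628.

6.28%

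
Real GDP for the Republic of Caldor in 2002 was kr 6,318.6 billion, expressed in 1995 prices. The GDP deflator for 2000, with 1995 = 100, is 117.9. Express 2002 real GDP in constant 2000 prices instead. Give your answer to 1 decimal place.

kr 7,449.6 billion

Real GDP in 2000 prices = Real GDP in 1995 prices × (P_2000/P_1995) = 6318.6 × 1.179 = 7449.63.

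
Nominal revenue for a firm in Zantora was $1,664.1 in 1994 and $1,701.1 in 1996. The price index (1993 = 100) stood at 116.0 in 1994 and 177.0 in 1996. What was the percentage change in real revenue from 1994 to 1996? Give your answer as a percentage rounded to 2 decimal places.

Real revenue 1994 = 1664.1 / 1.160 = 1434.57.
Real revenue 1996 = 1701.1 / 1.770 = 961.07.
Real growth = 961.07 / 1434.57 − 1 = -0.3301.

-33.01%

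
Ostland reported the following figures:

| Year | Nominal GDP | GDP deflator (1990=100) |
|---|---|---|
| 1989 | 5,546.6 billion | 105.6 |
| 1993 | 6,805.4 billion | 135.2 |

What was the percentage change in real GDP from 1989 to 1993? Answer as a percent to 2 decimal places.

Real GDP 1989 = 5546.6 / 1.056 = 5252.46.
Real GDP 1993 = 6805.4 / 1.352 = 5033.58.
Real growth = 5033.58 / 5252.46 − 1 = -0.0417.

-4.17%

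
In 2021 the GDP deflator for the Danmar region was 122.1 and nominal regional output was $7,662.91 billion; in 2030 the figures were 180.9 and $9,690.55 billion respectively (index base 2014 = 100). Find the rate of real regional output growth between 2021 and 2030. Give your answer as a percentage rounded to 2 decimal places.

Deflate each year: 2021 → 7662.91/1.221 = 6275.93; 2030 → 9690.55/1.809 = 5356.85.
So real regional output changed by 5356.85/6275.93 − 1 = -0.1464, i.e. -14.64%.

-14.64%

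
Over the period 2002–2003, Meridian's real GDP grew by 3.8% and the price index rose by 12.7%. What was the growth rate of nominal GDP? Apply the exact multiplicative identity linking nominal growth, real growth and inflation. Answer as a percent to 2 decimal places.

(1 + g_nom) = (1 + g_real)(1 + π) = 1.0380 × 1.1270 = 1.16983.

16.98%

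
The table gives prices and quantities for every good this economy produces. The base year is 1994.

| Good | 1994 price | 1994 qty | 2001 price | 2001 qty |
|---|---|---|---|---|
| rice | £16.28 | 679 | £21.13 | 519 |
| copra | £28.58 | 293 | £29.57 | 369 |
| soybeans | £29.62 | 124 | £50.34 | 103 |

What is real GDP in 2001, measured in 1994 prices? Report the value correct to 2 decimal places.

£22046.20

Real GDP 2001 = Σ (p_1994 × q_2001) = 16.28·519 + 28.58·369 + 29.62·103 = 22046.20.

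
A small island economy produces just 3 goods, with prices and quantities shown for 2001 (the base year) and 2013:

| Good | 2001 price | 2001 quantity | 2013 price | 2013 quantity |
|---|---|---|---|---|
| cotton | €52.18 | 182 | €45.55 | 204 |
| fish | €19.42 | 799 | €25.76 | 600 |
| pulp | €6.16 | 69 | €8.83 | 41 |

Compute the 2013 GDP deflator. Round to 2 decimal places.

Nominal GDP 2013 = 45.55·204 + 25.76·600 + 8.83·41 = 25110.23.
Real GDP 2013 (at 2001 prices) = 52.18·204 + 19.42·600 + 6.16·41 = 22549.28.
Deflator = Nominal/Real × 100 = 25110.23/22549.28 × 100 = 111.357.

111.36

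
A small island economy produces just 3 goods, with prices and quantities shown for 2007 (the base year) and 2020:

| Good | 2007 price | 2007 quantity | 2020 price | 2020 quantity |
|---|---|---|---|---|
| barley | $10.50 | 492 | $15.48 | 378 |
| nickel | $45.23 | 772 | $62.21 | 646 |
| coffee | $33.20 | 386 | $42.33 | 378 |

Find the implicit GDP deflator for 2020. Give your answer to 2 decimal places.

Nominal GDP 2020 = 15.48·378 + 62.21·646 + 42.33·378 = 62039.84.
Real GDP 2020 (at 2007 prices) = 10.50·378 + 45.23·646 + 33.20·378 = 45737.18.
Deflator = Nominal/Real × 100 = 62039.84/45737.18 × 100 = 135.644.

135.64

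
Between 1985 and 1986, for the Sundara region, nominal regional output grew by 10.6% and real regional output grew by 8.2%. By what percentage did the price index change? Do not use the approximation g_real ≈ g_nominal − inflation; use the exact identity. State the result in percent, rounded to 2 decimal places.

2.22%

(1 + g_nom) = (1 + g_real)(1 + π), so π = 1.1060 / 1.0820 − 1 = 0.02218.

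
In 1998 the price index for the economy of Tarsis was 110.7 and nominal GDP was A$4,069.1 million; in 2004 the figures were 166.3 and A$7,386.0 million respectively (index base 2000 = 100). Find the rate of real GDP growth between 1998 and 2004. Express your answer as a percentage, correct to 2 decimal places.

20.83%

Deflate each year: 1998 → 4069.1/1.107 = 3675.79; 2004 → 7386.0/1.663 = 4441.37.
So real GDP changed by 4441.37/3675.79 − 1 = 0.2083, i.e. 20.83%.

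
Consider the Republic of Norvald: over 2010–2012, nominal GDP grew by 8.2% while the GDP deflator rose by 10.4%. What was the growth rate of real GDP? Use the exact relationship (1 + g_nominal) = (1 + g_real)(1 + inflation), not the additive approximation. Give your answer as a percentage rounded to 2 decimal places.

(1 + g_nom) = (1 + g_real)(1 + π), so g_real = 1.0820 / 1.1040 − 1 = -0.01993.

-1.99%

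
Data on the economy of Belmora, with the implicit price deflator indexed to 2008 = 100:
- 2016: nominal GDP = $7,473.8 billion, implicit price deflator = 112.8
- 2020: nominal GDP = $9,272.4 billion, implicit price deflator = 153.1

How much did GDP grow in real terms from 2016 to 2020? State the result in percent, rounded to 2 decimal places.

Deflate each year: 2016 → 7473.8/1.128 = 6625.71; 2020 → 9272.4/1.531 = 6056.43.
So real GDP changed by 6056.43/6625.71 − 1 = -0.0859, i.e. -8.59%.

-8.59%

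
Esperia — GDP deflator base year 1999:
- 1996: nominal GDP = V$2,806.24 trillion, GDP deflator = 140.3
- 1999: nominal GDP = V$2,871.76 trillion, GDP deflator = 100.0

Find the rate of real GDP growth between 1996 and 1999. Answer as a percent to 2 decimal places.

43.58%

Real GDP 1996 = 2806.24 / 1.403 = 2000.17.
Real GDP 1999 = 2871.76 / 1.000 = 2871.76.
Real growth = 2871.76 / 2000.17 − 1 = 0.4358.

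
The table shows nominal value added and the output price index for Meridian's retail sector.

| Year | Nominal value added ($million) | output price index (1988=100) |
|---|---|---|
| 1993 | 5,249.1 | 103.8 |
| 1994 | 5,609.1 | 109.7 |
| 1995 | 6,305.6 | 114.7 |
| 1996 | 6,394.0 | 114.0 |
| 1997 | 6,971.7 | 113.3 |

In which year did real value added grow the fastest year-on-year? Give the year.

1997

1994: real = 5609.1/1.097 = 5113.13; growth vs 1993 (5056.94) = 1.11%.
1995: real = 6305.6/1.147 = 5497.47; growth vs 1994 (5113.13) = 7.52%.
1996: real = 6394.0/1.140 = 5608.77; growth vs 1995 (5497.47) = 2.02%.
1997: real = 6971.7/1.133 = 6153.31; growth vs 1996 (5608.77) = 9.71%.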